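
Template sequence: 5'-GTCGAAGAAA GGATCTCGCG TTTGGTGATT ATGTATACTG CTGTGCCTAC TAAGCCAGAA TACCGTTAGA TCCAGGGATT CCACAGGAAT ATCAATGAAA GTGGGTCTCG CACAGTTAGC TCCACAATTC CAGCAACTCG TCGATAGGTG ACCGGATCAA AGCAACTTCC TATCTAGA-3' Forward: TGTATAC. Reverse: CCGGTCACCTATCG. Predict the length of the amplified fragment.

124 bp

The forward primer matches the template at positions 32–38.
The reverse primer's reverse complement is CGATAGGTGACCGG, which matches the template at positions 142–155.
Amplicon spans positions 32–155: 124 bp.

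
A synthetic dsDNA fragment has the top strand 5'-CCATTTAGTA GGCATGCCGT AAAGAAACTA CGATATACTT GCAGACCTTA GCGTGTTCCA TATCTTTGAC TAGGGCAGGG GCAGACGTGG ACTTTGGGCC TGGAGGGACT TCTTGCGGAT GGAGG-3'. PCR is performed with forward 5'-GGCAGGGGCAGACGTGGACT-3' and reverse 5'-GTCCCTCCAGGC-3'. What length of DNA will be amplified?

Scanning the template, GGCAGGGGCAGACGTGGACT occurs at positions 74–93; this primer anneals to the bottom strand there with its 3' end pointing downstream.
Reverse complement of the reverse primer: GCCTGGAGGGAC. This occurs on the top strand at positions 98–109.
Product length = (reverse-primer end) − (forward-primer start) + 1 = 109 − 74 + 1 = 36 bp.

36 bp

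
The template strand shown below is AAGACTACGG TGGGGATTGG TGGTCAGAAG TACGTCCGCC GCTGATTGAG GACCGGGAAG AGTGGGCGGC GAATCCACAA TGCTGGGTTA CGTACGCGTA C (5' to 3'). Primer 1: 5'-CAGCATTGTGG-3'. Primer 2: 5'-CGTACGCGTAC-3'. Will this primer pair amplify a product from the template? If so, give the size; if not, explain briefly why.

No product — the primers' 3' ends point away from each other.

Primer 1 (CAGCATTGTGG) has reverse complement CCACAATGCTG, which matches the top strand at positions 75–85; primer 1 anneals to the top strand there with its 3' end pointing upstream toward position 75.
Primer 2 (CGTACGCGTAC) matches the top strand directly at positions 91–101; it anneals to the bottom strand with its 3' end pointing downstream toward position 101.
The 3' ends diverge (primer 1 extends toward position 1, primer 2 toward position 101), so the primers never converge on a shared product.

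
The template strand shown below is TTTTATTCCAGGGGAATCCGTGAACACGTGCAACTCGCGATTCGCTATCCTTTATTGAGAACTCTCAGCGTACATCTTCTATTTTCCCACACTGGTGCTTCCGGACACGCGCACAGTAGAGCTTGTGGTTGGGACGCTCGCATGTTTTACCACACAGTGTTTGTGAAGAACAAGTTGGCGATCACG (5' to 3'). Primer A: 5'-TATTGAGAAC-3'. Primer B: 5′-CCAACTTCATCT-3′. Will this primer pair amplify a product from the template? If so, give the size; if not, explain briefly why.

No product — primer B has no binding site in the template.

Primer B (CCAACTTCATCT) does not match the top strand, and its reverse complement AGATGAAGTTGG does not match either.
With no annealing site for primer B, no amplification occurs.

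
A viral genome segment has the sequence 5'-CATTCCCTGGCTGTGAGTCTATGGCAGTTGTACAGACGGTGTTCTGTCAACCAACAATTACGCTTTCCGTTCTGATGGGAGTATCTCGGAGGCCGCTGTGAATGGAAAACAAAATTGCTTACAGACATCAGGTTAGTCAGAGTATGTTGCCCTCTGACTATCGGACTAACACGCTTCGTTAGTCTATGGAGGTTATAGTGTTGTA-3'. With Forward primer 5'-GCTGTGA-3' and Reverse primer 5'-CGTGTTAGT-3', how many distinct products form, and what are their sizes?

The forward primer GCTGTGA matches the top strand at positions 10–16, 95–101.
The reverse primer's reverse complement is ACTAACACG, matching at positions 165–173.
Each forward site pairs with the reverse site to give a product ending at position 173: sizes 164, 79 bp.

Two products: 164 bp, 79 bp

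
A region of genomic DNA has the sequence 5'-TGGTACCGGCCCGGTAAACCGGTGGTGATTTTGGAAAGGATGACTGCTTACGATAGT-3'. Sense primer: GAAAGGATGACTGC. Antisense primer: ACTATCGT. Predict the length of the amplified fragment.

24 bp

The forward primer matches the template at positions 34–47.
Taking the reverse complement of ACTATCGT gives ACGATAGT, found at positions 50–57 on the template; the primer anneals here to the top strand with its 3' end pointing upstream.
Product length = (reverse-primer end) − (forward-primer start) + 1 = 57 − 34 + 1 = 24 bp.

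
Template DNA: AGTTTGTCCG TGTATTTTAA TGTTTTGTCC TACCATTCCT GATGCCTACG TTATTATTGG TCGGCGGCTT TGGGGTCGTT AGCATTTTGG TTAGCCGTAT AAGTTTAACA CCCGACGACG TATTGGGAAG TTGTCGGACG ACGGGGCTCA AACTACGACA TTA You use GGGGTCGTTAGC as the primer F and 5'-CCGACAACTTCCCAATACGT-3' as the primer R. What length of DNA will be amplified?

Scanning the template, GGGGTCGTTAGC occurs at positions 72–83; this primer anneals to the bottom strand there with its 3' end pointing downstream.
Taking the reverse complement of CCGACAACTTCCCAATACGT gives ACGTATTGGGAAGTTGTCGG, found at positions 118–137 on the template; the primer anneals here to the top strand with its 3' end pointing upstream.
Amplicon spans positions 72–137: 66 bp.

66 bp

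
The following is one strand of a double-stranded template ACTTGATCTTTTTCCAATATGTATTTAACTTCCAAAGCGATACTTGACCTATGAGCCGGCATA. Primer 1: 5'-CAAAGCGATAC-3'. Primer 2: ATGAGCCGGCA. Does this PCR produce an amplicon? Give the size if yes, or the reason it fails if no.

No product — both primers anneal to the same strand and extend in the same direction.

Primer 1 (CAAAGCGATAC) matches the top strand at positions 33–43 (3' end points downstream).
Primer 2 (ATGAGCCGGCA) also matches the top strand directly, at positions 51–61 — its reverse complement TGCCGGCTCAT is not present.
Both primers anneal to the bottom strand with 3' ends pointing the same way, so neither can prime synthesis back toward the other.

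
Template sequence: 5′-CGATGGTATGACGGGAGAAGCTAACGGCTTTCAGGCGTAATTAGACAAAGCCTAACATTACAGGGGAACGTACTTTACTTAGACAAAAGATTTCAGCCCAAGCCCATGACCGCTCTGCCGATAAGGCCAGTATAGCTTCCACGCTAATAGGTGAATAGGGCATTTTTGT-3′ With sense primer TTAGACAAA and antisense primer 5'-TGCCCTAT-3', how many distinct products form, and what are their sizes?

The forward primer TTAGACAAA matches the top strand at positions 41–49, 79–87.
The reverse primer's reverse complement is ATAGGGCA, matching at positions 155–162.
Each forward site pairs with the reverse site to give a product ending at position 162: sizes 122, 84 bp.

Two products: 122 bp, 84 bp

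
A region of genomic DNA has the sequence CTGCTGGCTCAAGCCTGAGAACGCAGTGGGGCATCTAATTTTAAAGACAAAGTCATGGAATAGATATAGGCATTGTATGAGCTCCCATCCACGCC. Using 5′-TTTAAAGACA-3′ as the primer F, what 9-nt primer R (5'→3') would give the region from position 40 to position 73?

The product's 3' end on the top strand is position 73.
The reverse primer anneals to the top strand over positions 65–73, i.e. to TATAGGCAT.
Its sequence written 5'→3' is the reverse complement: ATGCCTATA.

5'-ATGCCTATA-3'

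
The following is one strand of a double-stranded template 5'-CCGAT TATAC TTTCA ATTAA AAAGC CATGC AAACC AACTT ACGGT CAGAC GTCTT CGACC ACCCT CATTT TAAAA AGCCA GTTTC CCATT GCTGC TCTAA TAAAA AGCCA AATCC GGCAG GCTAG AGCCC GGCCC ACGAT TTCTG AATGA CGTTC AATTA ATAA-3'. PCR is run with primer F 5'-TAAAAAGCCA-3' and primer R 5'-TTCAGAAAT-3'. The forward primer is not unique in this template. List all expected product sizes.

The forward primer TAAAAAGCCA matches the top strand at positions 18–27, 71–80, 101–110.
The reverse primer's reverse complement is ATTTCTGAA, matching at positions 139–147.
Each forward site pairs with the reverse site to give a product ending at position 147: sizes 130, 77, 47 bp.

130 bp, 77 bp, 47 bp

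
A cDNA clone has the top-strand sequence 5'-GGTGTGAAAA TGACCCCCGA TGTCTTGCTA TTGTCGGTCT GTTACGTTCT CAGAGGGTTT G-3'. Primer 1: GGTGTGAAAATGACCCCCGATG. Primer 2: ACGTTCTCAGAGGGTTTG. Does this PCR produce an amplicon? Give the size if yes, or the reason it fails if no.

Primer 1 (GGTGTGAAAATGACCCCCGATG) matches the top strand at positions 1–22 (3' end points downstream).
Primer 2 (ACGTTCTCAGAGGGTTTG) also matches the top strand directly, at positions 44–61 — its reverse complement CAAACCCTCTGAGAACGT is not present.
Both primers anneal to the bottom strand with 3' ends pointing the same way, so neither can prime synthesis back toward the other.

No product — both primers anneal to the same strand and extend in the same direction.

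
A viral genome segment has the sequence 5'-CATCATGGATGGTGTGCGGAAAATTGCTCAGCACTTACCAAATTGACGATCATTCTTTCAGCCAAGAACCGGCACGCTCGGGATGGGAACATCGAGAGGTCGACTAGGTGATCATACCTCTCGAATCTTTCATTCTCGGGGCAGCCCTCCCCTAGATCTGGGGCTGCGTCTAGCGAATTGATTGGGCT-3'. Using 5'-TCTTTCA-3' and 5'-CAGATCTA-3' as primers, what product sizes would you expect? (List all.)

107 bp, 35 bp

The forward primer TCTTTCA matches the top strand at positions 54–60, 126–132.
The reverse primer's reverse complement is TAGATCTG, matching at positions 153–160.
Each forward site pairs with the reverse site to give a product ending at position 160: sizes 107, 35 bp.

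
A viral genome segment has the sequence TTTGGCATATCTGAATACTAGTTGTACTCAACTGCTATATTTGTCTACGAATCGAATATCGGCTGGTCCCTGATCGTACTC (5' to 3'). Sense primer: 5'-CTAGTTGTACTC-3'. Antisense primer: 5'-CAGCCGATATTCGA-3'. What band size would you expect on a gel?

48 bp

Scanning the template, CTAGTTGTACTC occurs at positions 18–29; this primer anneals to the bottom strand there with its 3' end pointing downstream.
Reverse complement of the reverse primer: TCGAATATCGGCTG. This occurs on the top strand at positions 52–65.
The product runs from position 18 to position 65, so its length is 65 − 18 + 1 = 48 bp.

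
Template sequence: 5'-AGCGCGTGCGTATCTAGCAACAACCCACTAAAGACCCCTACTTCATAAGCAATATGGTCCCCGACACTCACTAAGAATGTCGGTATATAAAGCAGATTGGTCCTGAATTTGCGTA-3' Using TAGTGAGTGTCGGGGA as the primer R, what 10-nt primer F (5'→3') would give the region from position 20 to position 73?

5'-ACAACCCACT-3'

The reverse primer's reverse complement TCCCCGACACTCACTA matches the template at positions 58–73; the product starts at position 20.
The forward primer is identical to the top strand over positions 20–29: ACAACCCACT.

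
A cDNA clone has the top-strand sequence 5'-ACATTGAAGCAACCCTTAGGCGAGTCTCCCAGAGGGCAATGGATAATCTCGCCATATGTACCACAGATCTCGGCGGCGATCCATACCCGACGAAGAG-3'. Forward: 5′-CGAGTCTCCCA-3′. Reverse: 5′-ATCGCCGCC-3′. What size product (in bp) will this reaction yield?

The forward primer matches the template at positions 21–31.
Reverse complement of the reverse primer: GGCGGCGAT. This occurs on the top strand at positions 72–80.
The product runs from position 21 to position 80, so its length is 80 − 21 + 1 = 60 bp.

60 bp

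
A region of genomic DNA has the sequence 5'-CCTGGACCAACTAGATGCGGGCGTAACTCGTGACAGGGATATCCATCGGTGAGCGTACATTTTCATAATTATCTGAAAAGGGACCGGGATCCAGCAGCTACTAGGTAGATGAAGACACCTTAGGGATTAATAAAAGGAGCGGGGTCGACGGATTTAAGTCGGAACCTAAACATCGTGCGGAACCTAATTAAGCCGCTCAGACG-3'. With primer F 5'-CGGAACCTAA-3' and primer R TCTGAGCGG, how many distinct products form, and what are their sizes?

Two products: 42 bp, 24 bp

The forward primer CGGAACCTAA matches the top strand at positions 160–169, 178–187.
The reverse primer's reverse complement is CCGCTCAGA, matching at positions 193–201.
Each forward site pairs with the reverse site to give a product ending at position 201: sizes 42, 24 bp.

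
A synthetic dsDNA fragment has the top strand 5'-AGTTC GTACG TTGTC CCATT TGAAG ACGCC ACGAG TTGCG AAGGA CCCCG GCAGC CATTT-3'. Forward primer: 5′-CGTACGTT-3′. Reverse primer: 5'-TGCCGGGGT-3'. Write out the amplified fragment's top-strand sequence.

5'-CGTACGTTGTCCCATTTGAAGACGCCACGAGTTGCGAAGGACCCCGGCA-3'

Forward primer CGTACGTT is found on the top strand at positions 5–12.
Reverse complement of the reverse primer: ACCCCGGCA. This occurs on the top strand at positions 45–53.
The product is the template from position 5 through 53 (49 bp).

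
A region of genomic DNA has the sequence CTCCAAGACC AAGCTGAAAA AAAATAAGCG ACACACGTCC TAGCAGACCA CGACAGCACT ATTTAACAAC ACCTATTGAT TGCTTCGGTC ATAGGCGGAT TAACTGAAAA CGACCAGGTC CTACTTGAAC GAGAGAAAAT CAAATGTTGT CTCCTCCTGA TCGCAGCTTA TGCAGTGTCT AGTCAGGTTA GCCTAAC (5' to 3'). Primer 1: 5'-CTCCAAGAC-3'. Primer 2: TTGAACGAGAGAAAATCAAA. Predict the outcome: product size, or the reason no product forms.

Primer 1 (CTCCAAGAC) matches the top strand at positions 1–9 (3' end points downstream).
Primer 2 (TTGAACGAGAGAAAATCAAA) also matches the top strand directly, at positions 125–144 — its reverse complement TTTGATTTTCTCTCGTTCAA is not present.
Both primers anneal to the bottom strand with 3' ends pointing the same way, so neither can prime synthesis back toward the other.

No product — both primers anneal to the same strand and extend in the same direction.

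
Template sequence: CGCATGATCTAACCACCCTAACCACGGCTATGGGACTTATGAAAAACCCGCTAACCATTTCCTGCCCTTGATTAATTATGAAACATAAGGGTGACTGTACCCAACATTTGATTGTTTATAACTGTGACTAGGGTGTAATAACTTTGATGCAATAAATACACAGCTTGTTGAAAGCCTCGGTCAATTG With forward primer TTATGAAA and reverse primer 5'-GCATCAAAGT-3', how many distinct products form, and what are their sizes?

The forward primer TTATGAAA matches the top strand at positions 37–44, 76–83.
The reverse primer's reverse complement is ACTTTGATGC, matching at positions 141–150.
Each forward site pairs with the reverse site to give a product ending at position 150: sizes 114, 75 bp.

Two products: 114 bp, 75 bp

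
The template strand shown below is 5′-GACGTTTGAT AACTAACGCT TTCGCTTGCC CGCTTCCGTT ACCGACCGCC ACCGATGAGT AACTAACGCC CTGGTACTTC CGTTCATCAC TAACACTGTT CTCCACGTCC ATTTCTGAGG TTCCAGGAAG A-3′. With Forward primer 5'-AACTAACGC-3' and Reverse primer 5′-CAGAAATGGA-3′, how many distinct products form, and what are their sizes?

The forward primer AACTAACGC matches the top strand at positions 11–19, 61–69.
The reverse primer's reverse complement is TCCATTTCTG, matching at positions 108–117.
Each forward site pairs with the reverse site to give a product ending at position 117: sizes 107, 57 bp.

Two products: 107 bp, 57 bp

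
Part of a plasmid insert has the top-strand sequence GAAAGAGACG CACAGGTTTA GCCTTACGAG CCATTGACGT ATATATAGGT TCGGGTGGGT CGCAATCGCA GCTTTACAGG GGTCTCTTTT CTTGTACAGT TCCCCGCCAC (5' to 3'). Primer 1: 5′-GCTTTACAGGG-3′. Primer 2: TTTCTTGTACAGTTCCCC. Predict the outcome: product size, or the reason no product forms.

Primer 1 (GCTTTACAGGG) matches the top strand at positions 71–81 (3' end points downstream).
Primer 2 (TTTCTTGTACAGTTCCCC) also matches the top strand directly, at positions 88–105 — its reverse complement GGGGAACTGTACAAGAAA is not present.
Both primers anneal to the bottom strand with 3' ends pointing the same way, so neither can prime synthesis back toward the other.

No product — both primers anneal to the same strand and extend in the same direction.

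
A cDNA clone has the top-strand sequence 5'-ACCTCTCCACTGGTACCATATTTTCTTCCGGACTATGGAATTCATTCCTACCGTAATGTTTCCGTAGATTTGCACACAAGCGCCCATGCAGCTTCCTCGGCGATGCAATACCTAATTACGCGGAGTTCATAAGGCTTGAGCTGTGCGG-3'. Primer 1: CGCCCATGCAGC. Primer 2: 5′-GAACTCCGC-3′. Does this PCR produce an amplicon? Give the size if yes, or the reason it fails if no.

Yes — a 48 bp product.

Primer 1 (CGCCCATGCAGC) matches the top strand at positions 81–92; it acts as a forward primer.
Primer 2's reverse complement is GCGGAGTTC, matching the top strand at positions 120–128; it acts as a reverse primer.
The 3' ends face each other across positions 81–128, giving a 48 bp product.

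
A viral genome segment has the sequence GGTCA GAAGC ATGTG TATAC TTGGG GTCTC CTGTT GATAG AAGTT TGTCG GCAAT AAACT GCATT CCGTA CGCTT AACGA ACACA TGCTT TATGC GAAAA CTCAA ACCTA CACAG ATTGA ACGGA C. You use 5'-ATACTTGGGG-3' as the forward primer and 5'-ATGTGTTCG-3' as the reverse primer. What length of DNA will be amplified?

The forward primer matches the template at positions 17–26.
Taking the reverse complement of ATGTGTTCG gives CGAACACAT, found at positions 78–86 on the template; the primer anneals here to the top strand with its 3' end pointing upstream.
Amplicon spans positions 17–86: 70 bp.

70 bp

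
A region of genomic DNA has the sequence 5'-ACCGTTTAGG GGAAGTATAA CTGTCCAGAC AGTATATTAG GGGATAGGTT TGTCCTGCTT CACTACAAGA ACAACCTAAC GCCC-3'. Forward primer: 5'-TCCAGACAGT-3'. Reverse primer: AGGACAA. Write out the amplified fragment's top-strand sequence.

5'-TCCAGACAGTATATTAGGGGATAGGTTTGTCCT-3'

Scanning the template, TCCAGACAGT occurs at positions 24–33; this primer anneals to the bottom strand there with its 3' end pointing downstream.
Reverse complement of the reverse primer: TTGTCCT. This occurs on the top strand at positions 50–56.
The product is the template from position 24 through 56 (33 bp).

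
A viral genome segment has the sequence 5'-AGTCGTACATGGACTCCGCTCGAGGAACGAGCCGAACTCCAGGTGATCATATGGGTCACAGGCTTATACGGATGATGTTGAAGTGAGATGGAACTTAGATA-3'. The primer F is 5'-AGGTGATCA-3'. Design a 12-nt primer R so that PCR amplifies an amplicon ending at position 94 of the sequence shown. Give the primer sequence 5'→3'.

The forward primer binds at positions 41–49; the product's 3' end on the top strand is position 94.
The reverse primer anneals to the top strand over positions 83–94, i.e. to GTGAGATGGAAC.
Its sequence written 5'→3' is the reverse complement: GTTCCATCTCAC.

5'-GTTCCATCTCAC-3'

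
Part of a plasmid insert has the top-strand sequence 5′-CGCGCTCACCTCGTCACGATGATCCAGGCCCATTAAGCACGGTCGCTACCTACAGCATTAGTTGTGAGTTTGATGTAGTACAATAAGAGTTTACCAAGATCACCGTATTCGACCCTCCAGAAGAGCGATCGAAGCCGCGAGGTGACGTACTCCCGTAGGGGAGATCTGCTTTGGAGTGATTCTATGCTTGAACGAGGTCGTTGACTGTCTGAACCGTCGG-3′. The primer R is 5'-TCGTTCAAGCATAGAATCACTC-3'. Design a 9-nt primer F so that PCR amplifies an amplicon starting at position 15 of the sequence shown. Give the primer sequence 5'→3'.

The reverse primer's reverse complement GAGTGATTCTATGCTTGAACGA matches the template at positions 174–195; the product starts at position 15.
The forward primer is identical to the top strand over positions 15–23: CACGATGAT.

5'-CACGATGAT-3'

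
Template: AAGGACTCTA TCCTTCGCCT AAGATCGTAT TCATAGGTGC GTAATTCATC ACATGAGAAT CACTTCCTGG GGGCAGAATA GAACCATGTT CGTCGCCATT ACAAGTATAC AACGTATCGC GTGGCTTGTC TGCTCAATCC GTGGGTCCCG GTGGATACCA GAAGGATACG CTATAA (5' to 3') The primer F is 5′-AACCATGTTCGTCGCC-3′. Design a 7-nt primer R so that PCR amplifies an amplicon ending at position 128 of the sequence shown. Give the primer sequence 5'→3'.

The forward primer binds at positions 82–97; the product's 3' end on the top strand is position 128.
The reverse primer anneals to the top strand over positions 122–128, i.e. to TGGCTTG.
Its sequence written 5'→3' is the reverse complement: CAAGCCA.

5'-CAAGCCA-3'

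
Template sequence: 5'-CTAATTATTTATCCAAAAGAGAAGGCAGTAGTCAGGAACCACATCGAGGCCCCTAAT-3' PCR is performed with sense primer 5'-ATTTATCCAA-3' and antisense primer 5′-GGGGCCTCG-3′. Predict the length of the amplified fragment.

47 bp

The forward primer matches the template at positions 7–16.
Taking the reverse complement of GGGGCCTCG gives CGAGGCCCC, found at positions 45–53 on the template; the primer anneals here to the top strand with its 3' end pointing upstream.
Product length = (reverse-primer end) − (forward-primer start) + 1 = 53 − 7 + 1 = 47 bp.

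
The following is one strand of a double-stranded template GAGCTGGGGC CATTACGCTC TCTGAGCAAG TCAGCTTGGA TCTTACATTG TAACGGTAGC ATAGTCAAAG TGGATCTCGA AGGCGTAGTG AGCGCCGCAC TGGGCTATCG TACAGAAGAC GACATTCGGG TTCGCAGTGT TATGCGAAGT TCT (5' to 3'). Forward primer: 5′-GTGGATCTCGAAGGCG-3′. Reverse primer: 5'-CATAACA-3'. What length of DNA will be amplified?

75 bp

Forward primer GTGGATCTCGAAGGCG is found on the top strand at positions 70–85.
The reverse primer's reverse complement is TGTTATG, which matches the template at positions 138–144.
Amplicon spans positions 70–144: 75 bp.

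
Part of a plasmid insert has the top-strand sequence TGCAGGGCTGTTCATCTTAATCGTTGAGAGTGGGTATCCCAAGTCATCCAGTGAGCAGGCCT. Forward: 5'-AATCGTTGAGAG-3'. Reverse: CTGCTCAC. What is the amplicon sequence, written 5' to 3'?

5'-AATCGTTGAGAGTGGGTATCCCAAGTCATCCAGTGAGCAG-3'

Scanning the template, AATCGTTGAGAG occurs at positions 19–30; this primer anneals to the bottom strand there with its 3' end pointing downstream.
The reverse primer's reverse complement is GTGAGCAG, which matches the template at positions 51–58.
The product is the template from position 19 through 58 (40 bp).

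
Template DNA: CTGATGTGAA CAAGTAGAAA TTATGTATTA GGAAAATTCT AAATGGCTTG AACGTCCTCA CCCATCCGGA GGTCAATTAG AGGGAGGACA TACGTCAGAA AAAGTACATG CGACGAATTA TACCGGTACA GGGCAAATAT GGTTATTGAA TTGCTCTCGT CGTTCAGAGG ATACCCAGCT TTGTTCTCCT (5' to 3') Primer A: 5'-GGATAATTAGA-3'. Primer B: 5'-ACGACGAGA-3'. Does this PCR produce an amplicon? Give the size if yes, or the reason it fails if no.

No product — primer A has no binding site in the template.

Primer A (GGATAATTAGA) does not match the top strand, and its reverse complement TCTAATTATCC does not match either.
With no annealing site for primer A, no amplification occurs.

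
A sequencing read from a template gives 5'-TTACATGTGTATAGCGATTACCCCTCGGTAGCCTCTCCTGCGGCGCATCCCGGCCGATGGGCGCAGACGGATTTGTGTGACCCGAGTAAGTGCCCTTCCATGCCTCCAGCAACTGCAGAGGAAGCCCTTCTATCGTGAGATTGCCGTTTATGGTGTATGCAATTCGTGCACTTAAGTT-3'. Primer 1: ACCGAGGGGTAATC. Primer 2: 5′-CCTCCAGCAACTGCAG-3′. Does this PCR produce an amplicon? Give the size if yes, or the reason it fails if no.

No product — the primers' 3' ends point away from each other.

Primer 1 (ACCGAGGGGTAATC) has reverse complement GATTACCCCTCGGT, which matches the top strand at positions 16–29; primer 1 anneals to the top strand there with its 3' end pointing upstream toward position 16.
Primer 2 (CCTCCAGCAACTGCAG) matches the top strand directly at positions 103–118; it anneals to the bottom strand with its 3' end pointing downstream toward position 118.
The 3' ends diverge (primer 1 extends toward position 1, primer 2 toward position 178), so the primers never converge on a shared product.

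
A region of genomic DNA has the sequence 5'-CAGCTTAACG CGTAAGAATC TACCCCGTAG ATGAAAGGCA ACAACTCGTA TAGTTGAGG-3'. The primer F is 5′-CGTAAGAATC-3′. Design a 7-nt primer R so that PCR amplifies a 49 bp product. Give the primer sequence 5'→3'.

The forward primer binds at positions 11–20, so a 49 bp product ends at position 11 + 49 − 1 = 59.
The reverse primer anneals to the top strand over positions 53–59, i.e. to GTTGAGG.
Its sequence written 5'→3' is the reverse complement: CCTCAAC.

5'-CCTCAAC-3'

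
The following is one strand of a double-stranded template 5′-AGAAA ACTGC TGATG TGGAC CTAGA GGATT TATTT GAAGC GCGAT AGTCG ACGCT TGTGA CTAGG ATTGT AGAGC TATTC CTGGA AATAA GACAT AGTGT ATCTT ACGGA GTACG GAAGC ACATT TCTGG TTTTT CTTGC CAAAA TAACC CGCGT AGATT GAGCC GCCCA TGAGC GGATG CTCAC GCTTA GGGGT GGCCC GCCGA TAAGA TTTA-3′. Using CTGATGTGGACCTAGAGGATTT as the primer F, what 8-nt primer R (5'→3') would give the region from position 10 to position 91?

5'-CTTATTTC-3'

The product's 3' end on the top strand is position 91.
The reverse primer anneals to the top strand over positions 84–91, i.e. to GAAATAAG.
Its sequence written 5'→3' is the reverse complement: CTTATTTC.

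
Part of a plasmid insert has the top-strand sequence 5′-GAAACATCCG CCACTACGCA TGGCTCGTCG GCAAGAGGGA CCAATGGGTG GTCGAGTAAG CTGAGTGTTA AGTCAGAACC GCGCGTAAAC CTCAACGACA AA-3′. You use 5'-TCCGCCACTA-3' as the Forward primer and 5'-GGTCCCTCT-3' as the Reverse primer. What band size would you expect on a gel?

36 bp

Scanning the template, TCCGCCACTA occurs at positions 7–16; this primer anneals to the bottom strand there with its 3' end pointing downstream.
The reverse primer's reverse complement is AGAGGGACC, which matches the template at positions 34–42.
Product length = (reverse-primer end) − (forward-primer start) + 1 = 42 − 7 + 1 = 36 bp.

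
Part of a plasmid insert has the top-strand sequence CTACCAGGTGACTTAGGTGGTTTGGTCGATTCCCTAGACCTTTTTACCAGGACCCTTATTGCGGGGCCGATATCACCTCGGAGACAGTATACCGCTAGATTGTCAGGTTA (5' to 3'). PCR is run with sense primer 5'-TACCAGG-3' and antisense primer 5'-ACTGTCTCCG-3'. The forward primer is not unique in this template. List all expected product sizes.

87 bp, 44 bp

The forward primer TACCAGG matches the top strand at positions 2–8, 45–51.
The reverse primer's reverse complement is CGGAGACAGT, matching at positions 79–88.
Each forward site pairs with the reverse site to give a product ending at position 88: sizes 87, 44 bp.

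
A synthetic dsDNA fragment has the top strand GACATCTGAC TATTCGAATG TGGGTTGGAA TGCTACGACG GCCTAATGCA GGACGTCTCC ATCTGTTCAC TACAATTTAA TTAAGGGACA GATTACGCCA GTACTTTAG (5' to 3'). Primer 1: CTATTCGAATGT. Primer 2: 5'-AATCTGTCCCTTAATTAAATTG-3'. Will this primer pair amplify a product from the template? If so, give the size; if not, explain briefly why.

Yes — an 85 bp product.

Primer 1 (CTATTCGAATGT) matches the top strand at positions 10–21; it acts as a forward primer.
Primer 2's reverse complement is CAATTTAATTAAGGGACAGATT, matching the top strand at positions 73–94; it acts as a reverse primer.
The 3' ends face each other across positions 10–94, giving an 85 bp product.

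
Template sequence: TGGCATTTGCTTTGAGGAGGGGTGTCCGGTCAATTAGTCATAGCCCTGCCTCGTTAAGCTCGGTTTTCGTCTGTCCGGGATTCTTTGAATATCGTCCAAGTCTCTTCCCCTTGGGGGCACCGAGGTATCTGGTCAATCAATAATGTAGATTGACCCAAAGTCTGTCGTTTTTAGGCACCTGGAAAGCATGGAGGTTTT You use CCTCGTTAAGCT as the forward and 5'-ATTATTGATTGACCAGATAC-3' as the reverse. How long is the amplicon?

Forward primer CCTCGTTAAGCT is found on the top strand at positions 49–60.
Taking the reverse complement of ATTATTGATTGACCAGATAC gives GTATCTGGTCAATCAATAAT, found at positions 125–144 on the template; the primer anneals here to the top strand with its 3' end pointing upstream.
Product length = (reverse-primer end) − (forward-primer start) + 1 = 144 − 49 + 1 = 96 bp.

96 bp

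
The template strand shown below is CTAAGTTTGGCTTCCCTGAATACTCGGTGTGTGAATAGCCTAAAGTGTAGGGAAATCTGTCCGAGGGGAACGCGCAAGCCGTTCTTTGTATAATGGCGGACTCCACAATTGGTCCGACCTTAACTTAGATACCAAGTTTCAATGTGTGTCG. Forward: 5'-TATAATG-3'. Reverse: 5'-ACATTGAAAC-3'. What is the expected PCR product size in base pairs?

57 bp

Forward primer TATAATG is found on the top strand at positions 89–95.
Taking the reverse complement of ACATTGAAAC gives GTTTCAATGT, found at positions 136–145 on the template; the primer anneals here to the top strand with its 3' end pointing upstream.
The product runs from position 89 to position 145, so its length is 145 − 89 + 1 = 57 bp.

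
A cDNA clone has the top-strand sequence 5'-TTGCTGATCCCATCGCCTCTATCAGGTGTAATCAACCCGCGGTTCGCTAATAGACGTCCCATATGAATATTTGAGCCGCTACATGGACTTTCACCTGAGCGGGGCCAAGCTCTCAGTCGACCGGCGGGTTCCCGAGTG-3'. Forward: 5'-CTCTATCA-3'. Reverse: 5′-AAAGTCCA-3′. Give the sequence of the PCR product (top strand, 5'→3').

The forward primer matches the template at positions 17–24.
The reverse primer's reverse complement is TGGACTTT, which matches the template at positions 84–91.
The product is the template from position 17 through 91 (75 bp).

5'-CTCTATCAGGTGTAATCAACCCGCGGTTCGCTAATAGACGTCCCATATGAATATTTGAGCCGCTACATGGACTTT-3'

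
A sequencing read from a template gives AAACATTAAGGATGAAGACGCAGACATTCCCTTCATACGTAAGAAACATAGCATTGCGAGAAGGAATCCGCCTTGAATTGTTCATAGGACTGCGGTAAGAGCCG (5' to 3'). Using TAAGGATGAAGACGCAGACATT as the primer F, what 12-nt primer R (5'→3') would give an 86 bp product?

The forward primer binds at positions 7–28, so an 86 bp product ends at position 7 + 86 − 1 = 92.
The reverse primer anneals to the top strand over positions 81–92, i.e. to TTCATAGGACTG.
Its sequence written 5'→3' is the reverse complement: CAGTCCTATGAA.

5'-CAGTCCTATGAA-3'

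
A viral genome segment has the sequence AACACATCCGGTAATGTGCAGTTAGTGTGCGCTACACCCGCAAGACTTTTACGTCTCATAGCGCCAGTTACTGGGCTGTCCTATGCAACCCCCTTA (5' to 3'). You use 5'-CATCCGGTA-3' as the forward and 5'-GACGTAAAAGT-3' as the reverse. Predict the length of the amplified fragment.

Forward primer CATCCGGTA is found on the top strand at positions 5–13.
The reverse primer's reverse complement is ACTTTTACGTC, which matches the template at positions 45–55.
The product runs from position 5 to position 55, so its length is 55 − 5 + 1 = 51 bp.

51 bp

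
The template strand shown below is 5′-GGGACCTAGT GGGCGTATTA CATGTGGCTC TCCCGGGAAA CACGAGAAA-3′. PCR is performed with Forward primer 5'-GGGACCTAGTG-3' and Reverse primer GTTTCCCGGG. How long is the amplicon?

41 bp

Forward primer GGGACCTAGTG is found on the top strand at positions 1–11.
Reverse complement of the reverse primer: CCCGGGAAAC. This occurs on the top strand at positions 32–41.
The product runs from position 1 to position 41, so its length is 41 − 1 + 1 = 41 bp.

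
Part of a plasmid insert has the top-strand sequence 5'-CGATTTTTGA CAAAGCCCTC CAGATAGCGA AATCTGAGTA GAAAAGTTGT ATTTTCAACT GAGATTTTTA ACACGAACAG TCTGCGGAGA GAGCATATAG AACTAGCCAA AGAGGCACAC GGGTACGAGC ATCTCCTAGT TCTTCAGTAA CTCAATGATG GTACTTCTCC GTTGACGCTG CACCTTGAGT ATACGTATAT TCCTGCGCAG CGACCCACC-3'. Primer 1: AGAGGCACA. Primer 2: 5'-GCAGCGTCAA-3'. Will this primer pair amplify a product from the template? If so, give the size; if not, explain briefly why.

Primer 1 (AGAGGCACA) matches the top strand at positions 111–119; it acts as a forward primer.
Primer 2's reverse complement is TTGACGCTGC, matching the top strand at positions 172–181; it acts as a reverse primer.
The 3' ends face each other across positions 111–181, giving a 71 bp product.

Yes — a 71 bp product.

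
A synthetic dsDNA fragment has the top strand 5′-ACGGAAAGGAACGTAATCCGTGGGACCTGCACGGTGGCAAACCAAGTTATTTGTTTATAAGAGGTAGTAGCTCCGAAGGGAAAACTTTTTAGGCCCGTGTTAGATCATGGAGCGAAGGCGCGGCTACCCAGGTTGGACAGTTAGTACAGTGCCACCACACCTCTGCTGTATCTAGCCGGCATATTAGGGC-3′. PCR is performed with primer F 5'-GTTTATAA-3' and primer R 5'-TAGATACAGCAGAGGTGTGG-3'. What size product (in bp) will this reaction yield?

122 bp

Forward primer GTTTATAA is found on the top strand at positions 53–60.
Taking the reverse complement of TAGATACAGCAGAGGTGTGG gives CCACACCTCTGCTGTATCTA, found at positions 155–174 on the template; the primer anneals here to the top strand with its 3' end pointing upstream.
Product length = (reverse-primer end) − (forward-primer start) + 1 = 174 − 53 + 1 = 122 bp.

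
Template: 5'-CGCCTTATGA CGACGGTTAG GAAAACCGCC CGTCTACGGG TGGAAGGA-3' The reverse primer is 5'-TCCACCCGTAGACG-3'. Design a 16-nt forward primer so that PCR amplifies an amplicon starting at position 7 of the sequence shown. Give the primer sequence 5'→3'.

5'-ATGACGACGGTTAGGA-3'

The reverse primer's reverse complement CGTCTACGGGTGGA matches the template at positions 31–44; the product starts at position 7.
The forward primer is identical to the top strand over positions 7–22: ATGACGACGGTTAGGA.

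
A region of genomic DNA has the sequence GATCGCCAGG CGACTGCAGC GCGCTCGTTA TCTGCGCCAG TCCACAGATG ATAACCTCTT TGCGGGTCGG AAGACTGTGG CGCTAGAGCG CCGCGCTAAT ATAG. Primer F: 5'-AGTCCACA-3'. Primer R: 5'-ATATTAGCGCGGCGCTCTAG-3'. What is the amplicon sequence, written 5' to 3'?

Forward primer AGTCCACA is found on the top strand at positions 39–46.
Reverse complement of the reverse primer: CTAGAGCGCCGCGCTAATAT. This occurs on the top strand at positions 83–102.
The product is the template from position 39 through 102 (64 bp).

5'-AGTCCACAGATGATAACCTCTTTGCGGGTCGGAAGACTGTGGCGCTAGAGCGCCGCGCTAATAT-3'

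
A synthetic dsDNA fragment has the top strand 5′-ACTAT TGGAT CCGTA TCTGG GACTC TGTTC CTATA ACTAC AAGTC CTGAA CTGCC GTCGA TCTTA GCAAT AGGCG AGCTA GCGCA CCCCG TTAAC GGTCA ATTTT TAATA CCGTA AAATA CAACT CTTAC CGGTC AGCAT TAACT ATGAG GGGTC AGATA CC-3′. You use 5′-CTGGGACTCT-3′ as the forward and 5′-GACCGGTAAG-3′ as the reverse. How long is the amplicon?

119 bp

Scanning the template, CTGGGACTCT occurs at positions 17–26; this primer anneals to the bottom strand there with its 3' end pointing downstream.
The reverse primer's reverse complement is CTTACCGGTC, which matches the template at positions 126–135.
Amplicon spans positions 17–135: 119 bp.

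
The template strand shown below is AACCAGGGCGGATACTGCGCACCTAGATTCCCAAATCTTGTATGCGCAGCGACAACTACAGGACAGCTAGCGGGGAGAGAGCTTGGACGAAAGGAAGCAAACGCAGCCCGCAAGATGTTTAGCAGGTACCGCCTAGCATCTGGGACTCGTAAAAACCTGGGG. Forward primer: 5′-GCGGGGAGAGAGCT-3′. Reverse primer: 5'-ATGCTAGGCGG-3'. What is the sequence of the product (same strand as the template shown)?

Scanning the template, GCGGGGAGAGAGCT occurs at positions 70–83; this primer anneals to the bottom strand there with its 3' end pointing downstream.
Reverse complement of the reverse primer: CCGCCTAGCAT. This occurs on the top strand at positions 129–139.
The product is the template from position 70 through 139 (70 bp).

5'-GCGGGGAGAGAGCTTGGACGAAAGGAAGCAAACGCAGCCCGCAAGATGTTTAGCAGGTACCGCCTAGCAT-3'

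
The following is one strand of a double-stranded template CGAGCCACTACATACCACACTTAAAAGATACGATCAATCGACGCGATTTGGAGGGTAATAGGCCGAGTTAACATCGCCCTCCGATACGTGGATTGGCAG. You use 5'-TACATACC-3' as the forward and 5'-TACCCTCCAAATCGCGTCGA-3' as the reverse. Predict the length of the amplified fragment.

49 bp

Forward primer TACATACC is found on the top strand at positions 9–16.
The reverse primer's reverse complement is TCGACGCGATTTGGAGGGTA, which matches the template at positions 38–57.
The product runs from position 9 to position 57, so its length is 57 − 9 + 1 = 49 bp.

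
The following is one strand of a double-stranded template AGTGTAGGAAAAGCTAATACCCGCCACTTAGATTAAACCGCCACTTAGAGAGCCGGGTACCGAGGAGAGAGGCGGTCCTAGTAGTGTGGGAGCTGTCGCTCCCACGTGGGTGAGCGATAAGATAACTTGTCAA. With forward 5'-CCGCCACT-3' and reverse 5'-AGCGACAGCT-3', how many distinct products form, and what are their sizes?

Two products: 80 bp, 63 bp

The forward primer CCGCCACT matches the top strand at positions 21–28, 38–45.
The reverse primer's reverse complement is AGCTGTCGCT, matching at positions 91–100.
Each forward site pairs with the reverse site to give a product ending at position 100: sizes 80, 63 bp.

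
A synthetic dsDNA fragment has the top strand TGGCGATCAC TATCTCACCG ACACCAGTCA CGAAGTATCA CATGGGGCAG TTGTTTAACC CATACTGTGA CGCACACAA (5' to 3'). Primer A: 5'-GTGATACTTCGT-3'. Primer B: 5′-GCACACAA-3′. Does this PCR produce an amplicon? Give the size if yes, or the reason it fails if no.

No product — the primers' 3' ends point away from each other.

Primer A (GTGATACTTCGT) has reverse complement ACGAAGTATCAC, which matches the top strand at positions 30–41; primer A anneals to the top strand there with its 3' end pointing upstream toward position 30.
Primer B (GCACACAA) matches the top strand directly at positions 72–79; it anneals to the bottom strand with its 3' end pointing downstream toward position 79.
The 3' ends diverge (primer A extends toward position 1, primer B toward position 79), so the primers never converge on a shared product.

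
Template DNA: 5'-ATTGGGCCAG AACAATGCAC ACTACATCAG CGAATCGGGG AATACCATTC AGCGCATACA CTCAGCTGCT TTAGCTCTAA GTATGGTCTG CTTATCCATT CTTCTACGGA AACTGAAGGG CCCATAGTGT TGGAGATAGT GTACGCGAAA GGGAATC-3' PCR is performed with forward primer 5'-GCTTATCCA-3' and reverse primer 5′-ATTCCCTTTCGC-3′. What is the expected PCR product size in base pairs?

The forward primer matches the template at positions 90–98.
The reverse primer's reverse complement is GCGAAAGGGAAT, which matches the template at positions 145–156.
Product length = (reverse-primer end) − (forward-primer start) + 1 = 156 − 90 + 1 = 67 bp.

67 bp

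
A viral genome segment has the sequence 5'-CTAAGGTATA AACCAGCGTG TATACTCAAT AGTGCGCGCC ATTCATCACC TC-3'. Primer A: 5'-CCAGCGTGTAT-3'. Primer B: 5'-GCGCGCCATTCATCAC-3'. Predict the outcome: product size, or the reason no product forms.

No product — both primers anneal to the same strand and extend in the same direction.

Primer A (CCAGCGTGTAT) matches the top strand at positions 13–23 (3' end points downstream).
Primer B (GCGCGCCATTCATCAC) also matches the top strand directly, at positions 34–49 — its reverse complement GTGATGAATGGCGCGC is not present.
Both primers anneal to the bottom strand with 3' ends pointing the same way, so neither can prime synthesis back toward the other.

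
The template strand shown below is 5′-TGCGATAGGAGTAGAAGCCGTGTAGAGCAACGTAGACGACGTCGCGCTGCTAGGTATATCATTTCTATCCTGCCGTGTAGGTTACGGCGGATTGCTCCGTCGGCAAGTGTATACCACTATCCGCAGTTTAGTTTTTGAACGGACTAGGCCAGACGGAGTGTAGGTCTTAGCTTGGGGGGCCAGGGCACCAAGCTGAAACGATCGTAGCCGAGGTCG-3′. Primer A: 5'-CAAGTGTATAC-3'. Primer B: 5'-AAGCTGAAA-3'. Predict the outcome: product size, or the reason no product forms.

Primer A (CAAGTGTATAC) matches the top strand at positions 104–114 (3' end points downstream).
Primer B (AAGCTGAAA) also matches the top strand directly, at positions 190–198 — its reverse complement TTTCAGCTT is not present.
Both primers anneal to the bottom strand with 3' ends pointing the same way, so neither can prime synthesis back toward the other.

No product — both primers anneal to the same strand and extend in the same direction.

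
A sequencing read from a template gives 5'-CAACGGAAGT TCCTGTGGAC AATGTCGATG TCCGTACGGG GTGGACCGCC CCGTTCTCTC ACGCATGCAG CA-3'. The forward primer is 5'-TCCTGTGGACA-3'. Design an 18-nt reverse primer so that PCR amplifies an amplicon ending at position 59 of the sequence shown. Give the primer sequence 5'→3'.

The forward primer binds at positions 11–21; the product's 3' end on the top strand is position 59.
The reverse primer anneals to the top strand over positions 42–59, i.e. to TGGACCGCCCCGTTCTCT.
Its sequence written 5'→3' is the reverse complement: AGAGAACGGGGCGGTCCA.

5'-AGAGAACGGGGCGGTCCA-3'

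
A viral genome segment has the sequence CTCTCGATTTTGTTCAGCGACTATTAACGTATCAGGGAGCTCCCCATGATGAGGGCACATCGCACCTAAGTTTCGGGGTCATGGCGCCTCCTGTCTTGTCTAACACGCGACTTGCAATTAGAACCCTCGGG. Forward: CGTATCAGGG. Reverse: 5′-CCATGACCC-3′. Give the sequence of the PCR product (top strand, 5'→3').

The forward primer matches the template at positions 28–37.
Reverse complement of the reverse primer: GGGTCATGG. This occurs on the top strand at positions 76–84.
The product is the template from position 28 through 84 (57 bp).

5'-CGTATCAGGGAGCTCCCCATGATGAGGGCACATCGCACCTAAGTTTCGGGGTCATGG-3'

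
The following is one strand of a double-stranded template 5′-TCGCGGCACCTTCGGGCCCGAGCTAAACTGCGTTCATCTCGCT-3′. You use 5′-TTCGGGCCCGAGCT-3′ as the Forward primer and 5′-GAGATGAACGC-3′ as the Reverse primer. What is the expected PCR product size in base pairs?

30 bp

Forward primer TTCGGGCCCGAGCT is found on the top strand at positions 11–24.
Taking the reverse complement of GAGATGAACGC gives GCGTTCATCTC, found at positions 30–40 on the template; the primer anneals here to the top strand with its 3' end pointing upstream.
The product runs from position 11 to position 40, so its length is 40 − 11 + 1 = 30 bp.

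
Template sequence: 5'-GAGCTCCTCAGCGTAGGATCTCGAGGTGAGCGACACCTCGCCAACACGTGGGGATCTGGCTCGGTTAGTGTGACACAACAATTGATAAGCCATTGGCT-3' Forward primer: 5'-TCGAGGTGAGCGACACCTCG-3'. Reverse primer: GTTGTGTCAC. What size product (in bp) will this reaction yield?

The forward primer matches the template at positions 21–40.
The reverse primer's reverse complement is GTGACACAAC, which matches the template at positions 70–79.
Amplicon spans positions 21–79: 59 bp.

59 bp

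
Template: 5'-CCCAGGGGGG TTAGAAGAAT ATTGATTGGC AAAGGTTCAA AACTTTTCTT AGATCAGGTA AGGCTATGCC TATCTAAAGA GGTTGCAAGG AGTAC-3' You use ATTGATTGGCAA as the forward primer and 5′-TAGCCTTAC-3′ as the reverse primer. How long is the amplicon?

46 bp

The forward primer matches the template at positions 21–32.
Reverse complement of the reverse primer: GTAAGGCTA. This occurs on the top strand at positions 58–66.
Product length = (reverse-primer end) − (forward-primer start) + 1 = 66 − 21 + 1 = 46 bp.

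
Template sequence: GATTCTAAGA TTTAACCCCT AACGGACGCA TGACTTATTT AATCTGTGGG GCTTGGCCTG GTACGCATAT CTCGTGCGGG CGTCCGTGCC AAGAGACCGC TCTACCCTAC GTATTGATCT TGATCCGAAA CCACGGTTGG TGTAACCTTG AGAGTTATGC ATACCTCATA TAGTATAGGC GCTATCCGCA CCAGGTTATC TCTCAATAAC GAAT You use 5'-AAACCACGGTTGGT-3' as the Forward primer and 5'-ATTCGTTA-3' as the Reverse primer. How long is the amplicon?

Forward primer AAACCACGGTTGGT is found on the top strand at positions 128–141.
The reverse primer's reverse complement is TAACGAAT, which matches the template at positions 207–214.
The product runs from position 128 to position 214, so its length is 214 − 128 + 1 = 87 bp.

87 bp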